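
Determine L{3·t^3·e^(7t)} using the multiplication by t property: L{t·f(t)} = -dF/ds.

Using L{t^n·e^(at)} = n!/(s-a)^(n+1), L{t^3·e^(7t)} = 6/(s-7)^4, so L{3·t^3·e^(7t)} = 3·6/(s-7)^4 = 18/(s-7)^4

Final answer: 18/(s-7)^4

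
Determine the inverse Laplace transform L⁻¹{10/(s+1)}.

L⁻¹{1/(s-a)} = e^(at), so L⁻¹{1/(s+1)} = e^(-t), and L⁻¹{10/(s+1)} = 10·e^(-t)

Final answer: 10·e^(-t)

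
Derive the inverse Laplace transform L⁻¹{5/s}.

L⁻¹{c/s} = c, so L⁻¹{5/s} = 5

Final answer: 5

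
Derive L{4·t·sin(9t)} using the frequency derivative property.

L{sin(9t)} = 9/(s² + 81). By L{t·f(t)} = -F'(s): -d/ds[9/(s² + 81)] = -(9)·(-2s)/(s² + 81)² = 18s/(s² + 81)². Then L{4·t·sin(9t)} = 4·18s/(s² + 81)² = 72s/(s² + 81)²

Final answer: 72s/(s² + 81)²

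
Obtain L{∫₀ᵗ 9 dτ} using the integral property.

L{∫₀ᵗ f(τ)dτ} = F(s)/s with f(t) = 9. F(s) = 9/s, so L{∫₀ᵗ 9 dτ} = (9/s)/s = 9/s². (Check: ∫₀ᵗ 9 dτ = 9t.)

Final answer: 9/s²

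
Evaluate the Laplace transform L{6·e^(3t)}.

L{e^(at)} = 1/(s-a), so L{e^(3t)} = 1/(s-3). Then L{6·e^(3t)} = 6/(s-3)

Final answer: 6/(s-3)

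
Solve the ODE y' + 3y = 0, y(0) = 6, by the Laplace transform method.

L{y'} + 3L{y} = 0. sY - 6 + 3Y = 0. Y(s+3) = 6. Y = 6/(s+3)

Final answer: y(t) = 6e^(-3t)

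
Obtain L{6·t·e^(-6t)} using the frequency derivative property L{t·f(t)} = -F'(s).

L{e^(-6t)} = 1/(s+6). By frequency derivative: L{t·e^(-6t)} = -d/ds[1/(s+6)] = -(-1)/(s+6)² = 1/(s+6)². Then L{6·t·e^(-6t)} = 6·1/(s+6)² = 6/(s+6)²

Final answer: 6/(s+6)²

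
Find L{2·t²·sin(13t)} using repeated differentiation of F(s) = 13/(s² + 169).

F(s) = 13/(s² + 169). F'(s) = -26s/(s² + 169)². F''(s) = -26(169 - 3s²)/(s² + 169)³ = (78s² - 4394)/(s² + 169)³. So L{t²·sin(13t)} = (-1)² F''(s) = (78s² - 4394)/(s² + 169)³. Then L{2·t²·sin(13t)} = 2·(78s² - 4394)/(s² + 169)³ = (156s² - 8788)/(s² + 169)³

Final answer: (156s² - 8788)/(s² + 169)³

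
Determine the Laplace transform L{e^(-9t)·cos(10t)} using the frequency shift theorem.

Frequency shift: L{e^(at)f(t)} = F(s-a). L{e^(-9t)·cos(10t)} = (s+9)/((s+9)² + 100)

Final answer: (s+9)/((s+9)² + 100)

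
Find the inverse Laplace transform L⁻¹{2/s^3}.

L⁻¹{n!/s^(n+1)} = t^n with n=2. So L⁻¹{2/s^3} = t^2

Final answer: t^2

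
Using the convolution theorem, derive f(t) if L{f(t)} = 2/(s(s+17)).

2/(s(s+17)) = (2/s)·(1/(s+17)) = L{2}·L{e^(-17t)}. By convolution, f(t) = 2*e^(-17t) = ∫₀ᵗ 2·e^(-17τ) dτ = 2·(1 - e^(-17t))/17

Final answer: 2·(1 - e^(-17t))/17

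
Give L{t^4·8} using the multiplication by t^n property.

L{8} = 8/s. d^1/ds^1[1/s] = -1/s². d^2/ds^2[1/s] = 2/s^3. d^3/ds^3[1/s] = -6/s^4. d^4/ds^4[1/s] = 24/s^5. So L{t^4} = (-1)^{4}·24/s^5 = 24/s^5. Then L{t^4·8} = 8·24/s^5 = 192/s^5

Final answer: 192/s^5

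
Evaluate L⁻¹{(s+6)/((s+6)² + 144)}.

Using frequency shift: L⁻¹{(s-a)/((s-a)² + b²)} = e^(at)cos(bt). Here a=-6, b=12

Final answer: e^(-6t)·cos(12t)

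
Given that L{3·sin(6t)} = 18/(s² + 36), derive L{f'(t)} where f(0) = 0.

L{f'(t)} = s·F(s) - f(0) = s·18/(s² + 36) - 0 = 18s/(s² + 36)

Final answer: 18s/(s² + 36)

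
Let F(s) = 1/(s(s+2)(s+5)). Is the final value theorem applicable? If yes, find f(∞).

Poles of sF(s) = 1/((s+2)(s+5)) are at s = -2 and s = -5, both in the left half-plane. Theorem applies. f(∞) = lim_{s→0} sF(s) = 1/(2·5) = 1/10

Final answer: 1/10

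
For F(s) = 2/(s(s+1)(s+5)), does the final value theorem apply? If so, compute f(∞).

Poles of sF(s) = 2/((s+1)(s+5)) are at s = -1 and s = -5, both in the left half-plane. Theorem applies. f(∞) = lim_{s→0} sF(s) = 2/(1·5) = 2/5

Final answer: 2/5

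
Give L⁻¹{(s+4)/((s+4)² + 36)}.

Using frequency shift: L⁻¹{(s-a)/((s-a)² + b²)} = e^(at)cos(bt). Here a=-4, b=6

Final answer: e^(-4t)·cos(6t)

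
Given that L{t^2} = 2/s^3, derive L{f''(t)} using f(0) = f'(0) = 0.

L{f''(t)} = s²F(s) - sf(0) - f'(0) = s²·2/s^3 - 0 - 0 = 2/s

Final answer: 2/s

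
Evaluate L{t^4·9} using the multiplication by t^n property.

L{9} = 9/s. d^1/ds^1[1/s] = -1/s². d^2/ds^2[1/s] = 2/s^3. d^3/ds^3[1/s] = -6/s^4. d^4/ds^4[1/s] = 24/s^5. So L{t^4} = (-1)^{4}·24/s^5 = 24/s^5. Then L{t^4·9} = 9·24/s^5 = 216/s^5

Final answer: 216/s^5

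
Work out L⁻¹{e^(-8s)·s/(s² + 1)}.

L⁻¹{s/(s² + 1)} = cos(t). By the time shift theorem, L⁻¹{e^(-as)F(s)} = u(t-a)f(t-a) with a=8, so L⁻¹{e^(-8s)·s/(s² + 1)} = u(t-8)·cos((t-8))

Final answer: u(t-8)·cos((t-8))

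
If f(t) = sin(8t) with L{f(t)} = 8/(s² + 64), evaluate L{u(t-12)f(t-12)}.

Time shift theorem: L{u(t-a)f(t-a)} = e^(-as)F(s). Here a=12, F(s) = 8/(s² + 64), so L{u(t-12)f(t-12)} = e^(-12s)·8/(s² + 64)

Final answer: e^(-12s)·8/(s² + 64)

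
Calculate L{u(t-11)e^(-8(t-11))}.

u(t-a)f(t-a) with f(t)=e^(-8t). L{e^(-8t)} = 1/(s+8). By time shift: e^(-11s)/(s+8)

Final answer: e^(-11s)/(s+8)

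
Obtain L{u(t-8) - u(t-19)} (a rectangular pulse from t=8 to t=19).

L{u(t-a)} = e^(-as)/s. L{u(t-8) - u(t-19)} = (e^(-8s) - e^(-19s))/s

Final answer: (e^(-8s) - e^(-19s))/s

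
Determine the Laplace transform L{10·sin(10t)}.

L{sin(ωt)} = ω/(s² + ω²), so L{sin(10t)} = 10/(s² + 100). Then L{10·sin(10t)} = 10·10/(s² + 100) = 100/(s² + 100)

Final answer: 100/(s² + 100)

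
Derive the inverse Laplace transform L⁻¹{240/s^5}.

L⁻¹{n!/s^(n+1)} = t^n with n=4. So L⁻¹{24/s^5} = t^4, and L⁻¹{240/s^5} = (240/24)·t^4 = 10·t^4

Final answer: 10·t^4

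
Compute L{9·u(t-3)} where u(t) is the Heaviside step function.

L{u(t-a)} = e^(-as)/s. Here a=3, so L{u(t-3)} = e^(-3s)/s, and L{9·u(t-3)} = 9·e^(-3s)/s

Final answer: 9·e^(-3s)/s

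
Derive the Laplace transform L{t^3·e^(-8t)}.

L{t^n·e^(at)} = n!/(s-a)^(n+1), so L{t^3·e^(-8t)} = 6/(s+8)^4

Final answer: 6/(s+8)^4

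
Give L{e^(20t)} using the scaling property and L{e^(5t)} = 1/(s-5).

Using L{f(at)} = (1/a)F(s/a) with a=4 and f(t) = e^(5t): L{e^(20t)} = (1/4) · 1/((s/4)-5) = (1/4) · 4/(s-20) = 1/(s-20)

Final answer: 1/(s-20)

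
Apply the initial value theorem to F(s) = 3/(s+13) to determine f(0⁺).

f(0⁺) = lim_{s→∞} s·3/(s+13) = lim_{s→∞} 3s/(s+13) = 3

Final answer: 3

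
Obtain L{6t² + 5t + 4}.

L{6t² + 5t + 4} = 6·2/s³ + 5/s² + 4/s = 12/s³ + 5/s² + 4/s

Final answer: 12/s³ + 5/s² + 4/s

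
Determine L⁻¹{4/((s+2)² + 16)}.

Form: b/((s-a)² + b²) → e^(at)sin(bt). With a=-2, b=4

Final answer: e^(-2t)·sin(4t)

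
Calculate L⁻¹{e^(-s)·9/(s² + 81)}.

L⁻¹{9/(s² + 81)} = sin(9t). By the time shift theorem, L⁻¹{e^(-as)F(s)} = u(t-a)f(t-a) with a=1, so L⁻¹{e^(-s)·9/(s² + 81)} = u(t-1)·sin(9(t-1))

Final answer: u(t-1)·sin(9(t-1))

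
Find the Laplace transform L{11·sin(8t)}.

L{sin(ωt)} = ω/(s² + ω²), so L{sin(8t)} = 8/(s² + 64). Then L{11·sin(8t)} = 11·8/(s² + 64) = 88/(s² + 64)

Final answer: 88/(s² + 64)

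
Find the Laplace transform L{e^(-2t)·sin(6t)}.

L{e^(at)·sin(ωt)} = ω/((s-a)² + ω²), so L{e^(-2t)·sin(6t)} = 6/((s+2)² + 36)

Final answer: 6/((s+2)² + 36)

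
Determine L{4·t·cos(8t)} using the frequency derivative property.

L{cos(8t)} = s/(s² + 64). Derivative: d/ds[s/(s² + 64)] = [(s² + 64) - s·2s]/(s² + 64)² = (64 - s²)/(s² + 64)². So L{t·cos(8t)} = -F'(s) = (s² - 64)/(s² + 64)². Then L{4·t·cos(8t)} = 4·(s² - 64)/(s² + 64)²

Final answer: 4·(s² - 64)/(s² + 64)²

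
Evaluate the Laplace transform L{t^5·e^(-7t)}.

L{t^n·e^(at)} = n!/(s-a)^(n+1), so L{t^5·e^(-7t)} = 120/(s+7)^6

Final answer: 120/(s+7)^6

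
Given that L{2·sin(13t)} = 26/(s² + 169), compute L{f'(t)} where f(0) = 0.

L{f'(t)} = s·F(s) - f(0) = s·26/(s² + 169) - 0 = 26s/(s² + 169)

Final answer: 26s/(s² + 169)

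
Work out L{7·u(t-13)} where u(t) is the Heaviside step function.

L{u(t-a)} = e^(-as)/s. Here a=13, so L{u(t-13)} = e^(-13s)/s, and L{7·u(t-13)} = 7·e^(-13s)/s

Final answer: 7·e^(-13s)/s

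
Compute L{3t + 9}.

L{3t + 9} = 3·L{t} + 9·L{1} = 3/s² + 9/s

Final answer: 3/s² + 9/s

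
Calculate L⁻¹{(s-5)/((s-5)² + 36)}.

Using frequency shift: L⁻¹{(s-a)/((s-a)² + b²)} = e^(at)cos(bt). Here a=5, b=6

Final answer: e^(5t)·cos(6t)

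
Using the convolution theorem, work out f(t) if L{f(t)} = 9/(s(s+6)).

9/(s(s+6)) = (9/s)·(1/(s+6)) = L{9}·L{e^(-6t)}. By convolution, f(t) = 9*e^(-6t) = ∫₀ᵗ 9·e^(-6τ) dτ = 9·(1 - e^(-6t))/6

Final answer: 9·(1 - e^(-6t))/6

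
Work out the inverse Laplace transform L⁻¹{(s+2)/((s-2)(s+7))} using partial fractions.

Using partial fractions, f(t) = (4e^(2t) + 5e^(-7t))/9

Final answer: (4e^(2t) + 5e^(-7t))/9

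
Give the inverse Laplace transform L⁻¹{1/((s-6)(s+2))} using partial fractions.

Decompose: A/(s-6) + B/(s+2). A = 1/8, B = -1/8. f(t) = (e^(6t) - e^(-2t))/8

Final answer: (e^(6t) - e^(-2t))/8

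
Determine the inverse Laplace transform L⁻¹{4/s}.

L⁻¹{c/s} = c, so L⁻¹{4/s} = 4

Final answer: 4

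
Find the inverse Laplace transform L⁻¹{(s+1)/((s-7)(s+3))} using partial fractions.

Using partial fractions, f(t) = (8e^(7t) + 2e^(-3t))/10

Final answer: (8e^(7t) + 2e^(-3t))/10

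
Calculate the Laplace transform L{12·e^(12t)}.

L{e^(at)} = 1/(s-a), so L{e^(12t)} = 1/(s-12). Then L{12·e^(12t)} = 12/(s-12)

Final answer: 12/(s-12)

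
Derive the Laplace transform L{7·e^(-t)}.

L{e^(at)} = 1/(s-a), so L{e^(-t)} = 1/(s+1). Then L{7·e^(-t)} = 7/(s+1)

Final answer: 7/(s+1)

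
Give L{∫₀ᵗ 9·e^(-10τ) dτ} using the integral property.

L{∫₀ᵗ f(τ)dτ} = F(s)/s with F(s) = 9/(s+10), so L{∫₀ᵗ 9·e^(-10τ) dτ} = 9/(s(s+10))

Final answer: 9/(s(s+10))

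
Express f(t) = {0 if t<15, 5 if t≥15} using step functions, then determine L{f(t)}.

f(t) = 5·u(t-15). L{u(t-15)} = e^(-15s)/s, so L{f(t)} = 5·e^(-15s)/s

Final answer: 5·e^(-15s)/s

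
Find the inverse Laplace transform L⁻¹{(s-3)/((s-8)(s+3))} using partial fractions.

Using partial fractions, f(t) = (5e^(8t) + 6e^(-3t))/11

Final answer: (5e^(8t) + 6e^(-3t))/11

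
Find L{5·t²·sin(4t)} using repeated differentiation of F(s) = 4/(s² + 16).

F(s) = 4/(s² + 16). F'(s) = -8s/(s² + 16)². F''(s) = -8(16 - 3s²)/(s² + 16)³ = (24s² - 128)/(s² + 16)³. So L{t²·sin(4t)} = (-1)² F''(s) = (24s² - 128)/(s² + 16)³. Then L{5·t²·sin(4t)} = 5·(24s² - 128)/(s² + 16)³ = (120s² - 640)/(s² + 16)³

Final answer: (120s² - 640)/(s² + 16)³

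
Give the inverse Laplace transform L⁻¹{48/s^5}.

L⁻¹{n!/s^(n+1)} = t^n with n=4. So L⁻¹{24/s^5} = t^4, and L⁻¹{48/s^5} = (48/24)·t^4 = 2·t^4

Final answer: 2·t^4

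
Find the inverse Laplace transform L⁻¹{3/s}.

L⁻¹{c/s} = c, so L⁻¹{3/s} = 3

Final answer: 3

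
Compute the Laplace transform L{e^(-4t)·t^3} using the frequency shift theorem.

L{e^(at)·t^n} = n!/(s-a)^(n+1), so L{e^(-4t)·t^3} = 6/(s+4)^4

Final answer: 6/(s+4)^4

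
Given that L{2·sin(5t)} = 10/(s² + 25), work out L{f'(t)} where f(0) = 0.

L{f'(t)} = s·F(s) - f(0) = s·10/(s² + 25) - 0 = 10s/(s² + 25)

Final answer: 10s/(s² + 25)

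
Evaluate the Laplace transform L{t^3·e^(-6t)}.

L{t^n·e^(at)} = n!/(s-a)^(n+1), so L{t^3·e^(-6t)} = 6/(s+6)^4

Final answer: 6/(s+6)^4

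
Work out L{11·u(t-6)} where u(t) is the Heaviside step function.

L{u(t-a)} = e^(-as)/s. Here a=6, so L{u(t-6)} = e^(-6s)/s, and L{11·u(t-6)} = 11·e^(-6s)/s

Final answer: 11·e^(-6s)/s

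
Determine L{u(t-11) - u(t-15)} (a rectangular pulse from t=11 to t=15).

L{u(t-a)} = e^(-as)/s. L{u(t-11) - u(t-15)} = (e^(-11s) - e^(-15s))/s

Final answer: (e^(-11s) - e^(-15s))/s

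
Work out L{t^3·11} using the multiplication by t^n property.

L{11} = 11/s. d^1/ds^1[1/s] = -1/s². d^2/ds^2[1/s] = 2/s^3. d^3/ds^3[1/s] = -6/s^4. So L{t^3} = (-1)^{3}·-6/s^4 = 6/s^4. Then L{t^3·11} = 11·6/s^4 = 66/s^4

Final answer: 66/s^4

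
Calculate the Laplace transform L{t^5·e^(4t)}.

L{t^n·e^(at)} = n!/(s-a)^(n+1), so L{t^5·e^(4t)} = 120/(s-4)^6

Final answer: 120/(s-4)^6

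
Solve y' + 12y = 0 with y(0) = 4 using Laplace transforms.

L{y'} + 12L{y} = 0. sY - 4 + 12Y = 0. Y(s+12) = 4. Y = 4/(s+12)

Final answer: y(t) = 4e^(-12t)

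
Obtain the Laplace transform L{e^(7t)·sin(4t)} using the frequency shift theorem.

Frequency shift: L{e^(at)f(t)} = F(s-a). L{e^(7t)·sin(4t)} = 4/((s-7)² + 16)

Final answer: 4/((s-7)² + 16)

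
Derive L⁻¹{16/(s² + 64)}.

This is the form c·a/(s² + a²) with a = 8, c = 2. L⁻¹ = 2·sin(8t)

Final answer: 2·sin(8t)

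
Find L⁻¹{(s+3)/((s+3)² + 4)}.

Using frequency shift: L⁻¹{(s-a)/((s-a)² + b²)} = e^(at)cos(bt). Here a=-3, b=2

Final answer: e^(-3t)·cos(2t)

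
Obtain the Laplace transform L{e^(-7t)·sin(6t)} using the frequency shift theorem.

Frequency shift: L{e^(at)f(t)} = F(s-a). L{e^(-7t)·sin(6t)} = 6/((s+7)² + 36)

Final answer: 6/((s+7)² + 36)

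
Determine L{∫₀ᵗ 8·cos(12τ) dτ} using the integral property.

L{∫₀ᵗ f(τ)dτ} = F(s)/s with F(s) = 8s/(s² + 144), so the result is (8s/(s² + 144))/s = 8/(s² + 144)

Final answer: 8/(s² + 144)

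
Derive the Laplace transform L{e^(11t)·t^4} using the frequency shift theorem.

L{e^(at)·t^n} = n!/(s-a)^(n+1), so L{e^(11t)·t^4} = 24/(s-11)^5

Final answer: 24/(s-11)^5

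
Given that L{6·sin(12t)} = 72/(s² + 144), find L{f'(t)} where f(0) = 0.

L{f'(t)} = s·F(s) - f(0) = s·72/(s² + 144) - 0 = 72s/(s² + 144)

Final answer: 72s/(s² + 144)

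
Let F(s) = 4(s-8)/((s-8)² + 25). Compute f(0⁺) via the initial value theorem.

f(0⁺) = lim_{s→∞} sF(s) = lim_{s→∞} 4s(s-8)/((s-8)² + 25) = 4

Final answer: 4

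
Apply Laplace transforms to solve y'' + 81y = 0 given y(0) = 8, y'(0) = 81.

L{y''} + 81L{y} = 0. s²Y - 8s - 81 + 81Y = 0. Y(s² + 81) = 8s + 81. Y = (8s + 81)/(s² + 81). Inverting: y(t) = 8cos(9t) + 9sin(9t)

Final answer: y(t) = 8cos(9t) + 9sin(9t)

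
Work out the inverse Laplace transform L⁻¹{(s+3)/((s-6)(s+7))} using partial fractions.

Using partial fractions, f(t) = (9e^(6t) + 4e^(-7t))/13

Final answer: (9e^(6t) + 4e^(-7t))/13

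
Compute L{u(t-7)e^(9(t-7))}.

u(t-a)f(t-a) with f(t)=e^(9t). L{e^(9t)} = 1/(s-9). By time shift: e^(-7s)/(s-9)

Final answer: e^(-7s)/(s-9)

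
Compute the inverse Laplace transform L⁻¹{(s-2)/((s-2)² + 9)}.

Using frequency shift, L⁻¹{(s-2)/((s-2)² + 9)} = e^(2t)·cos(3t)

Final answer: e^(2t)·cos(3t)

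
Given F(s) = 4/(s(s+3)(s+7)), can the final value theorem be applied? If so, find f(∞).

Poles of sF(s) = 4/((s+3)(s+7)) are at s = -3 and s = -7, both in the left half-plane. Theorem applies. f(∞) = lim_{s→0} sF(s) = 4/(3·7) = 4/21

Final answer: 4/21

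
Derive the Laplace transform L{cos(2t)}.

L{cos(ωt)} = s/(s² + ω²), so L{cos(2t)} = s/(s² + 4)

Final answer: s/(s² + 4)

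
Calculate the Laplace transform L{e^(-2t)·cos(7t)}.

L{e^(at)·cos(ωt)} = (s-a)/((s-a)² + ω²), so L{e^(-2t)·cos(7t)} = (s+2)/((s+2)² + 49)

Final answer: (s+2)/((s+2)² + 49)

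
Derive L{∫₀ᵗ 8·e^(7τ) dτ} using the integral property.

L{∫₀ᵗ f(τ)dτ} = F(s)/s with F(s) = 8/(s-7), so L{∫₀ᵗ 8·e^(7τ) dτ} = 8/(s(s-7))

Final answer: 8/(s(s-7))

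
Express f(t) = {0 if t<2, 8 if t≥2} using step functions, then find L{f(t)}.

f(t) = 8·u(t-2). L{u(t-2)} = e^(-2s)/s, so L{f(t)} = 8·e^(-2s)/s

Final answer: 8·e^(-2s)/s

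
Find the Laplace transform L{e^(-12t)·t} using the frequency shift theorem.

L{e^(at)·t^n} = n!/(s-a)^(n+1), so L{e^(-12t)·t} = 1/(s+12)^2

Final answer: 1/(s+12)^2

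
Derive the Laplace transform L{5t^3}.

L{5t^3} = 5 · L{t^3} = 5 · 6/s^4 = 30/s^4

Final answer: 30/s^4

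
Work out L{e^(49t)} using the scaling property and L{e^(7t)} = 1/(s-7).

Using L{f(at)} = (1/a)F(s/a) with a=7 and f(t) = e^(7t): L{e^(49t)} = (1/7) · 1/((s/7)-7) = (1/7) · 7/(s-49) = 1/(s-49)

Final answer: 1/(s-49)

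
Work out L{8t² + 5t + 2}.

L{8t² + 5t + 2} = 8·2/s³ + 5/s² + 2/s = 16/s³ + 5/s² + 2/s

Final answer: 16/s³ + 5/s² + 2/s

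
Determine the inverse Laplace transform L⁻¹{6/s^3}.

L⁻¹{n!/s^(n+1)} = t^n with n=2. So L⁻¹{2/s^3} = t^2, and L⁻¹{6/s^3} = (6/2)·t^2 = 3·t^2

Final answer: 3·t^2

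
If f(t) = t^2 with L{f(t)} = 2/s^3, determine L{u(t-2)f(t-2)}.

Time shift theorem: L{u(t-a)f(t-a)} = e^(-as)F(s). Here a=2, F(s) = 2/s^3, so L{u(t-2)f(t-2)} = e^(-2s)·2/s^3

Final answer: e^(-2s)·2/s^3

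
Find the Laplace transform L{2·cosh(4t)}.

L{cosh(ωt)} = s/(s² - ω²), so L{cosh(4t)} = s/(s² - 16). Then L{2·cosh(4t)} = 2·s/(s² - 16) = 2s/(s² - 16)

Final answer: 2s/(s² - 16)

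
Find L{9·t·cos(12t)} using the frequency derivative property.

L{cos(12t)} = s/(s² + 144). Derivative: d/ds[s/(s² + 144)] = [(s² + 144) - s·2s]/(s² + 144)² = (144 - s²)/(s² + 144)². So L{t·cos(12t)} = -F'(s) = (s² - 144)/(s² + 144)². Then L{9·t·cos(12t)} = 9·(s² - 144)/(s² + 144)²

Final answer: 9·(s² - 144)/(s² + 144)²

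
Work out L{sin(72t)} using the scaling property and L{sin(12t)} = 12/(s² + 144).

Using L{f(at)} = (1/a)F(s/a) with a=6: L{sin(72t)} = (1/6) · 12/((s/6)² + 144) = (1/6) · 12·36/(s² + 5184) = 72/(s² + 5184)

Final answer: 72/(s² + 5184)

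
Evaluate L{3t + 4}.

L{3t + 4} = 3·L{t} + 4·L{1} = 3/s² + 4/s

Final answer: 3/s² + 4/s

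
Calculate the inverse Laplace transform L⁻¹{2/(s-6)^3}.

L⁻¹{n!/(s-a)^(n+1)} = t^n·e^(at), so L⁻¹{2/(s-6)^3} = t^2·e^(6t)

Final answer: t^2·e^(6t)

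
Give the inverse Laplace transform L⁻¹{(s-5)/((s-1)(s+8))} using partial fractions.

Using partial fractions, f(t) = (-4e^t + 13e^(-8t))/9

Final answer: (-4e^t + 13e^(-8t))/9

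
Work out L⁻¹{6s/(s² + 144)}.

This is the form c·s/(s² + a²) with a = 12, c = 6. L⁻¹ = 6·cos(12t)

Final answer: 6·cos(12t)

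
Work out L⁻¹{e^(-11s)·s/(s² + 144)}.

L⁻¹{s/(s² + 144)} = cos(12t). By the time shift theorem, L⁻¹{e^(-as)F(s)} = u(t-a)f(t-a) with a=11, so L⁻¹{e^(-11s)·s/(s² + 144)} = u(t-11)·cos(12(t-11))

Final answer: u(t-11)·cos(12(t-11))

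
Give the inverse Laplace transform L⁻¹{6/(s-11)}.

L⁻¹{1/(s-a)} = e^(at), so L⁻¹{1/(s-11)} = e^(11t), and L⁻¹{6/(s-11)} = 6·e^(11t)

Final answer: 6·e^(11t)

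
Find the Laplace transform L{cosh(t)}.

L{cosh(ωt)} = s/(s² - ω²), so L{cosh(t)} = s/(s² - 1)

Final answer: s/(s² - 1)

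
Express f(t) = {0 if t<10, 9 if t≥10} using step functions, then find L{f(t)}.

f(t) = 9·u(t-10). L{u(t-10)} = e^(-10s)/s, so L{f(t)} = 9·e^(-10s)/s

Final answer: 9·e^(-10s)/s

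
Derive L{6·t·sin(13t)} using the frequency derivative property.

L{sin(13t)} = 13/(s² + 169). By L{t·f(t)} = -F'(s): -d/ds[13/(s² + 169)] = -(13)·(-2s)/(s² + 169)² = 26s/(s² + 169)². Then L{6·t·sin(13t)} = 6·26s/(s² + 169)² = 156s/(s² + 169)²

Final answer: 156s/(s² + 169)²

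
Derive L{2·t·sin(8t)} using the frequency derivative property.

L{sin(8t)} = 8/(s² + 64). By L{t·f(t)} = -F'(s): -d/ds[8/(s² + 64)] = -(8)·(-2s)/(s² + 64)² = 16s/(s² + 64)². Then L{2·t·sin(8t)} = 2·16s/(s² + 64)² = 32s/(s² + 64)²

Final answer: 32s/(s² + 64)²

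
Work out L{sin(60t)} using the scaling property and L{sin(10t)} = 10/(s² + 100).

Using L{f(at)} = (1/a)F(s/a) with a=6: L{sin(60t)} = (1/6) · 10/((s/6)² + 100) = (1/6) · 10·36/(s² + 3600) = 60/(s² + 3600)

Final answer: 60/(s² + 3600)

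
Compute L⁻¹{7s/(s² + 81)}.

This is the form c·s/(s² + a²) with a = 9, c = 7. L⁻¹ = 7·cos(9t)

Final answer: 7·cos(9t)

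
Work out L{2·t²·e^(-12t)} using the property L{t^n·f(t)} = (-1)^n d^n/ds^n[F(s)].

L{e^(-12t)} = 1/(s+12). d/ds[1/(s+12)] = -1/(s+12)². d²/ds²[1/(s+12)] = 2/(s+12)³. So L{t²·e^(-12t)} = (-1)² · 2/(s+12)³ = 2/(s+12)³. Then L{2·t²·e^(-12t)} = 2·2/(s+12)³ = 4/(s+12)³

Final answer: 4/(s+12)³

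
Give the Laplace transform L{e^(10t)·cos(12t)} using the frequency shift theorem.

Frequency shift: L{e^(at)f(t)} = F(s-a). L{e^(10t)·cos(12t)} = (s-10)/((s-10)² + 144)

Final answer: (s-10)/((s-10)² + 144)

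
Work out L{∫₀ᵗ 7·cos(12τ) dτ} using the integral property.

L{∫₀ᵗ f(τ)dτ} = F(s)/s with F(s) = 7s/(s² + 144), so the result is (7s/(s² + 144))/s = 7/(s² + 144)

Final answer: 7/(s² + 144)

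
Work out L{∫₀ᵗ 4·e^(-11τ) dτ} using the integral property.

L{∫₀ᵗ f(τ)dτ} = F(s)/s with F(s) = 4/(s+11), so L{∫₀ᵗ 4·e^(-11τ) dτ} = 4/(s(s+11))

Final answer: 4/(s(s+11))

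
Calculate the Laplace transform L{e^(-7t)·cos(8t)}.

L{e^(at)·cos(ωt)} = (s-a)/((s-a)² + ω²), so L{e^(-7t)·cos(8t)} = (s+7)/((s+7)² + 64)

Final answer: (s+7)/((s+7)² + 64)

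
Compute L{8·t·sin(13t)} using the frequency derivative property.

L{sin(13t)} = 13/(s² + 169). By L{t·f(t)} = -F'(s): -d/ds[13/(s² + 169)] = -(13)·(-2s)/(s² + 169)² = 26s/(s² + 169)². Then L{8·t·sin(13t)} = 8·26s/(s² + 169)² = 208s/(s² + 169)²

Final answer: 208s/(s² + 169)²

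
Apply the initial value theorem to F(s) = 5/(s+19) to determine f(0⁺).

f(0⁺) = lim_{s→∞} s·5/(s+19) = lim_{s→∞} 5s/(s+19) = 5

Final answer: 5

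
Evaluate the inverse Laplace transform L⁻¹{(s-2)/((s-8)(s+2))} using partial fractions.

Using partial fractions, f(t) = (6e^(8t) + 4e^(-2t))/10

Final answer: (6e^(8t) + 4e^(-2t))/10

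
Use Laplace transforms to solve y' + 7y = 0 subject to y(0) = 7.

L{y'} + 7L{y} = 0. sY - 7 + 7Y = 0. Y(s+7) = 7. Y = 7/(s+7)

Final answer: y(t) = 7e^(-7t)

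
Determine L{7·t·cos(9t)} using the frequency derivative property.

L{cos(9t)} = s/(s² + 81). Derivative: d/ds[s/(s² + 81)] = [(s² + 81) - s·2s]/(s² + 81)² = (81 - s²)/(s² + 81)². So L{t·cos(9t)} = -F'(s) = (s² - 81)/(s² + 81)². Then L{7·t·cos(9t)} = 7·(s² - 81)/(s² + 81)²

Final answer: 7·(s² - 81)/(s² + 81)²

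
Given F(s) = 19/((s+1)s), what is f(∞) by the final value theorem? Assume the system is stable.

f(∞) = lim_{s→0} sF(s) = lim_{s→0} 19/(s+1) = 19

Final answer: 19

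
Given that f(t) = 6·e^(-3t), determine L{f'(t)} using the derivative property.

f(0) = 6, F(s) = 6/(s+3). L{f'(t)} = s·F(s) - f(0) = 6s/(s+3) - 6 = (6s - 6(s+3))/(s+3) = -18/(s+3)

Final answer: -18/(s+3)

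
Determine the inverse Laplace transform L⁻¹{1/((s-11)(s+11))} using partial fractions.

Decompose: A/(s-11) + B/(s+11). A = 1/22, B = -1/22. f(t) = (e^(11t) - e^(-11t))/22

Final answer: (e^(11t) - e^(-11t))/22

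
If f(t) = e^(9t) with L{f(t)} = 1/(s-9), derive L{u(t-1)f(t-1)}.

Time shift theorem: L{u(t-a)f(t-a)} = e^(-as)F(s). Here a=1, F(s) = 1/(s-9), so L{u(t-1)f(t-1)} = e^(-s)·1/(s-9)

Final answer: e^(-s)·1/(s-9)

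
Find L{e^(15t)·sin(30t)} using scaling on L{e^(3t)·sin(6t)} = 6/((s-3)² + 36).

Scaling with a=5: L{e^(15t)·sin(30t)} = (1/5) · 6/((s/5-3)² + 36). Simplifying: 30/((s-15)² + 900)

Final answer: 30/((s-15)² + 900)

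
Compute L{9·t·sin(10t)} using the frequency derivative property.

L{sin(10t)} = 10/(s² + 100). By L{t·f(t)} = -F'(s): -d/ds[10/(s² + 100)] = -(10)·(-2s)/(s² + 100)² = 20s/(s² + 100)². Then L{9·t·sin(10t)} = 9·20s/(s² + 100)² = 180s/(s² + 100)²

Final answer: 180s/(s² + 100)²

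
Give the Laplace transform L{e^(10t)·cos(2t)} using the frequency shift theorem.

Frequency shift: L{e^(at)f(t)} = F(s-a). L{e^(10t)·cos(2t)} = (s-10)/((s-10)² + 4)

Final answer: (s-10)/((s-10)² + 4)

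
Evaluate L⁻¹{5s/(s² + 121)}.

This is the form c·s/(s² + a²) with a = 11, c = 5. L⁻¹ = 5·cos(11t)

Final answer: 5·cos(11t)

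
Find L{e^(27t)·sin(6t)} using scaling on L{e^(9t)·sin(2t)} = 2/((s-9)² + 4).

Scaling with a=3: L{e^(27t)·sin(6t)} = (1/3) · 2/((s/3-9)² + 4). Simplifying: 6/((s-27)² + 36)

Final answer: 6/((s-27)² + 36)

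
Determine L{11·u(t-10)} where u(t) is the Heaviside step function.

L{u(t-a)} = e^(-as)/s. Here a=10, so L{u(t-10)} = e^(-10s)/s, and L{11·u(t-10)} = 11·e^(-10s)/s

Final answer: 11·e^(-10s)/s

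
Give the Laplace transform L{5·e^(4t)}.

L{e^(at)} = 1/(s-a), so L{e^(4t)} = 1/(s-4). Then L{5·e^(4t)} = 5/(s-4)

Final answer: 5/(s-4)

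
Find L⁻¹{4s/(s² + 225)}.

This is the form c·s/(s² + a²) with a = 15, c = 4. L⁻¹ = 4·cos(15t)

Final answer: 4·cos(15t)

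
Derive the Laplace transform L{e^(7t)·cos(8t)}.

L{e^(at)·cos(ωt)} = (s-a)/((s-a)² + ω²), so L{e^(7t)·cos(8t)} = (s-7)/((s-7)² + 64)

Final answer: (s-7)/((s-7)² + 64)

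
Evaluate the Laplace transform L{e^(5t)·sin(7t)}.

L{e^(at)·sin(ωt)} = ω/((s-a)² + ω²), so L{e^(5t)·sin(7t)} = 7/((s-5)² + 49)

Final answer: 7/((s-5)² + 49)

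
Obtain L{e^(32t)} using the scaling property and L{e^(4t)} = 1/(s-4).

Using L{f(at)} = (1/a)F(s/a) with a=8 and f(t) = e^(4t): L{e^(32t)} = (1/8) · 1/((s/8)-4) = (1/8) · 8/(s-32) = 1/(s-32)

Final answer: 1/(s-32)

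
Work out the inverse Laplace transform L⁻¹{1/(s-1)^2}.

L⁻¹{n!/(s-a)^(n+1)} = t^n·e^(at) with n=1, a=1. So L⁻¹{1/(s-1)^2} = t·e^t

Final answer: t·e^t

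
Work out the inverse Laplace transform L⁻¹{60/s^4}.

L⁻¹{n!/s^(n+1)} = t^n with n=3. So L⁻¹{6/s^4} = t^3, and L⁻¹{60/s^4} = (60/6)·t^3 = 10·t^3

Final answer: 10·t^3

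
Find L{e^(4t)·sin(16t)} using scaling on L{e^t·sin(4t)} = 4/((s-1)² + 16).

Scaling with a=4: L{e^(4t)·sin(16t)} = (1/4) · 4/((s/4-1)² + 16). Simplifying: 16/((s-4)² + 256)

Final answer: 16/((s-4)² + 256)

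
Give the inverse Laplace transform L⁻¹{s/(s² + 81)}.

L⁻¹{s/(s² + 81)} = cos(9t)

Final answer: cos(9t)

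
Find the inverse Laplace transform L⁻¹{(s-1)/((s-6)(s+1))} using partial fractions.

Using partial fractions, f(t) = (5e^(6t) + 2e^(-t))/7

Final answer: (5e^(6t) + 2e^(-t))/7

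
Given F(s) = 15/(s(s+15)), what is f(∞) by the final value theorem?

f(∞) = lim_{s→0} s·15/(s(s+15)) = lim_{s→0} 15/(s+15) = 15/15 = 1

Final answer: 1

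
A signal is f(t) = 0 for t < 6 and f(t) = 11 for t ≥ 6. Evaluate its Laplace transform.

f(t) = 11·u(t-6). L{u(t-6)} = e^(-6s)/s, so L{f(t)} = 11·e^(-6s)/s

Final answer: 11·e^(-6s)/s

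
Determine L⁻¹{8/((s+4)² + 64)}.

Form: b/((s-a)² + b²) → e^(at)sin(bt). With a=-4, b=8

Final answer: e^(-4t)·sin(8t)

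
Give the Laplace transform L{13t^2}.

L{13t^2} = 13 · L{t^2} = 13 · 2/s^3 = 26/s^3

Final answer: 26/s^3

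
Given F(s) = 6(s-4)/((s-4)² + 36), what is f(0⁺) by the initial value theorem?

f(0⁺) = lim_{s→∞} sF(s) = lim_{s→∞} 6s(s-4)/((s-4)² + 36) = 6

Final answer: 6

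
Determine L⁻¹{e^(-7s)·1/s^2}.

L⁻¹{1/s^2} = t. By the time shift theorem, L⁻¹{e^(-as)F(s)} = u(t-a)f(t-a) with a=7, so L⁻¹{e^(-7s)·1/s^2} = u(t-7)·(t-7)

Final answer: u(t-7)·(t-7)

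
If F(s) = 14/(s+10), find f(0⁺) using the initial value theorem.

f(0⁺) = lim_{s→∞} s·14/(s+10) = lim_{s→∞} 14s/(s+10) = 14

Final answer: 14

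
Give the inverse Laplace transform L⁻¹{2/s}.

L⁻¹{c/s} = c, so L⁻¹{2/s} = 2

Final answer: 2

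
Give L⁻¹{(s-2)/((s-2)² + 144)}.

Using frequency shift: L⁻¹{(s-a)/((s-a)² + b²)} = e^(at)cos(bt). Here a=2, b=12

Final answer: e^(2t)·cos(12t)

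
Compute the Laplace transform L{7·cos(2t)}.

L{cos(ωt)} = s/(s² + ω²), so L{cos(2t)} = s/(s² + 4). Then L{7·cos(2t)} = 7·s/(s² + 4) = 7s/(s² + 4)

Final answer: 7s/(s² + 4)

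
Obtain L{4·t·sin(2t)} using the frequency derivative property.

L{sin(2t)} = 2/(s² + 4). By L{t·f(t)} = -F'(s): -d/ds[2/(s² + 4)] = -(2)·(-2s)/(s² + 4)² = 4s/(s² + 4)². Then L{4·t·sin(2t)} = 4·4s/(s² + 4)² = 16s/(s² + 4)²

Final answer: 16s/(s² + 4)²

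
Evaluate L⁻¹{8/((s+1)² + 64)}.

Form: b/((s-a)² + b²) → e^(at)sin(bt). With a=-1, b=8

Final answer: e^(-t)·sin(8t)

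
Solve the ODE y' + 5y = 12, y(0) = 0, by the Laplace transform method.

sY + 5Y = 12/s. Y = 12/(s(s+5)). Partial fractions: Y = 12/5/s - 12/5/(s+5)

Final answer: y(t) = 12/5(1 - e^(-5t))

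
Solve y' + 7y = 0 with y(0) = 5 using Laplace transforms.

L{y'} + 7L{y} = 0. sY - 5 + 7Y = 0. Y(s+7) = 5. Y = 5/(s+7)

Final answer: y(t) = 5e^(-7t)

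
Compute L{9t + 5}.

L{9t + 5} = 9·L{t} + 5·L{1} = 9/s² + 5/s

Final answer: 9/s² + 5/s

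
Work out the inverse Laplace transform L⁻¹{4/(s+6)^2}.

L⁻¹{n!/(s-a)^(n+1)} = t^n·e^(at) with n=1, a=-6. So L⁻¹{1/(s+6)^2} = t·e^(-6t), and L⁻¹{4/(s+6)^2} = (4/1)·t·e^(-6t) = 4·t·e^(-6t)

Final answer: 4·t·e^(-6t)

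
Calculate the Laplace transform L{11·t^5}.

L{t^n} = n!/s^(n+1), so L{t^5} = 120/s^6. Then L{11·t^5} = 11·120/s^6 = 1320/s^6

Final answer: 1320/s^6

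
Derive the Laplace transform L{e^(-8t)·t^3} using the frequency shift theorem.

L{e^(at)·t^n} = n!/(s-a)^(n+1), so L{e^(-8t)·t^3} = 6/(s+8)^4

Final answer: 6/(s+8)^4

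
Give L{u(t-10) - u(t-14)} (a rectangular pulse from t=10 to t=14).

L{u(t-a)} = e^(-as)/s. L{u(t-10) - u(t-14)} = (e^(-10s) - e^(-14s))/s

Final answer: (e^(-10s) - e^(-14s))/s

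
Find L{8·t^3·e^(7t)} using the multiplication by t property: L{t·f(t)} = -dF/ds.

Using L{t^n·e^(at)} = n!/(s-a)^(n+1), L{t^3·e^(7t)} = 6/(s-7)^4, so L{8·t^3·e^(7t)} = 8·6/(s-7)^4 = 48/(s-7)^4

Final answer: 48/(s-7)^4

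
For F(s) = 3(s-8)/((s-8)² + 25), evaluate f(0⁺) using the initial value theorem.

f(0⁺) = lim_{s→∞} sF(s) = lim_{s→∞} 3s(s-8)/((s-8)² + 25) = 3

Final answer: 3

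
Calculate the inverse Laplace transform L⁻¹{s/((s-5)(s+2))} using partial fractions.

Using partial fractions, f(t) = (5e^(5t) + 2e^(-2t))/7

Final answer: (5e^(5t) + 2e^(-2t))/7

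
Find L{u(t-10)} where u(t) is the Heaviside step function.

L{u(t-a)} = e^(-as)/s. Here a=10, so L{u(t-10)} = e^(-10s)/s

Final answer: e^(-10s)/s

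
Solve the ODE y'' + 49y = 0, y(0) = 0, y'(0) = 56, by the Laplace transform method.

L{y''} + 49L{y} = 0. s²Y - 0 - 56 + 49Y = 0. Y(s² + 49) = 56. Y = (56)/(s² + 49). Inverting: y(t) = 8sin(7t)

Final answer: y(t) = 8sin(7t)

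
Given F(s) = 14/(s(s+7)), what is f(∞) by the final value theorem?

f(∞) = lim_{s→0} s·14/(s(s+7)) = lim_{s→0} 14/(s+7) = 14/7 = 2

Final answer: 2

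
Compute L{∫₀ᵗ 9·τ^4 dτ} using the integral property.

L{∫₀ᵗ f(τ)dτ} = F(s)/s with f(t) = 9t^4. F(s) = 216/s^5, so L{∫₀ᵗ 9·τ^4 dτ} = (216/s^5)/s = 216/s^6. (Check: ∫₀ᵗ 9·τ^4 dτ = 9t^5/5.)

Final answer: 216/s^6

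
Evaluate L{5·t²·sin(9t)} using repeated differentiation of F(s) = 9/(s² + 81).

F(s) = 9/(s² + 81). F'(s) = -18s/(s² + 81)². F''(s) = -18(81 - 3s²)/(s² + 81)³ = (54s² - 1458)/(s² + 81)³. So L{t²·sin(9t)} = (-1)² F''(s) = (54s² - 1458)/(s² + 81)³. Then L{5·t²·sin(9t)} = 5·(54s² - 1458)/(s² + 81)³ = (270s² - 7290)/(s² + 81)³

Final answer: (270s² - 7290)/(s² + 81)³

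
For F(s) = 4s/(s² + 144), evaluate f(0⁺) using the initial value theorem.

f(0⁺) = lim_{s→∞} s·4s/(s² + 144) = lim_{s→∞} 4s²/(s² + 144) = 4

Final answer: 4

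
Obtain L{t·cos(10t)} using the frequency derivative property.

L{cos(10t)} = s/(s² + 100). Derivative: d/ds[s/(s² + 100)] = [(s² + 100) - s·2s]/(s² + 100)² = (100 - s²)/(s² + 100)². So L{t·cos(10t)} = -F'(s) = (s² - 100)/(s² + 100)²

Final answer: (s² - 100)/(s² + 100)²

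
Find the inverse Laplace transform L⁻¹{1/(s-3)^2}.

L⁻¹{n!/(s-a)^(n+1)} = t^n·e^(at), so L⁻¹{1/(s-3)^2} = t·e^(3t)

Final answer: t·e^(3t)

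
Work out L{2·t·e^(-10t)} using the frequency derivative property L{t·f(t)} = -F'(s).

L{e^(-10t)} = 1/(s+10). By frequency derivative: L{t·e^(-10t)} = -d/ds[1/(s+10)] = -(-1)/(s+10)² = 1/(s+10)². Then L{2·t·e^(-10t)} = 2·1/(s+10)² = 2/(s+10)²

Final answer: 2/(s+10)²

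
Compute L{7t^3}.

L{t^n} = n!/s^(n+1). So L{7t^3} = 7·3!/s^4 = 42/s^4

Final answer: 42/s^4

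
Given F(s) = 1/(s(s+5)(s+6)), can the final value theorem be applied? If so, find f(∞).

Poles of sF(s) = 1/((s+5)(s+6)) are at s = -5 and s = -6, both in the left half-plane. Theorem applies. f(∞) = lim_{s→0} sF(s) = 1/(5·6) = 1/30

Final answer: 1/30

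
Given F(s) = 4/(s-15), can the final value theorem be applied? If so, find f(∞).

sF(s) = 4s/(s-15) has a pole at s = 15 in the right half-plane. Theorem does NOT apply (unstable system; f(t) = 4·e^(15t) grows without bound).

Final answer: Not applicable (unstable)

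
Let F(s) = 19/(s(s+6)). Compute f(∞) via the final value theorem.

f(∞) = lim_{s→0} s·19/(s(s+6)) = lim_{s→0} 19/(s+6) = 19/6 = 19/6

Final answer: 19/6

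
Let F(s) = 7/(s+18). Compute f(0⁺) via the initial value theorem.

f(0⁺) = lim_{s→∞} s·7/(s+18) = lim_{s→∞} 7s/(s+18) = 7

Final answer: 7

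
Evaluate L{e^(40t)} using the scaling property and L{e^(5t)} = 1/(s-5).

Using L{f(at)} = (1/a)F(s/a) with a=8 and f(t) = e^(5t): L{e^(40t)} = (1/8) · 1/((s/8)-5) = (1/8) · 8/(s-40) = 1/(s-40)

Final answer: 1/(s-40)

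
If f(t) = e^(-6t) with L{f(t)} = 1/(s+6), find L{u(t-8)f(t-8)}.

Time shift theorem: L{u(t-a)f(t-a)} = e^(-as)F(s). Here a=8, F(s) = 1/(s+6), so L{u(t-8)f(t-8)} = e^(-8s)·1/(s+6)

Final answer: e^(-8s)·1/(s+6)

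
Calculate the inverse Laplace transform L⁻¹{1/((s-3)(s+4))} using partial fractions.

Decompose: A/(s-3) + B/(s+4). A = 1/7, B = -1/7. f(t) = (e^(3t) - e^(-4t))/7

Final answer: (e^(3t) - e^(-4t))/7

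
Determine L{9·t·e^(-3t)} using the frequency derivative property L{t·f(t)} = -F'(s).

L{e^(-3t)} = 1/(s+3). By frequency derivative: L{t·e^(-3t)} = -d/ds[1/(s+3)] = -(-1)/(s+3)² = 1/(s+3)². Then L{9·t·e^(-3t)} = 9·1/(s+3)² = 9/(s+3)²

Final answer: 9/(s+3)²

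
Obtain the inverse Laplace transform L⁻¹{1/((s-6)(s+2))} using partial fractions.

Decompose: A/(s-6) + B/(s+2). A = 1/8, B = -1/8. f(t) = (e^(6t) - e^(-2t))/8

Final answer: (e^(6t) - e^(-2t))/8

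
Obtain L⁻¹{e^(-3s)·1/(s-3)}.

L⁻¹{1/(s-3)} = e^(3t). By the time shift theorem, L⁻¹{e^(-as)F(s)} = u(t-a)f(t-a) with a=3, so L⁻¹{e^(-3s)·1/(s-3)} = u(t-3)·e^(3(t-3))

Final answer: u(t-3)·e^(3(t-3))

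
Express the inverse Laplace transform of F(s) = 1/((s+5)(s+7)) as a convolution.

1/((s+5)(s+7)) = (1/(s+5))·(1/(s+7)) = L{e^(-5t)}·L{e^(-7t)}. So f(t) = e^(-5t)*e^(-7t) = ∫₀ᵗ e^(-5τ)·e^(-7(t-τ)) dτ

Final answer: ∫₀ᵗ e^(-5τ)·e^(-7(t-τ)) dτ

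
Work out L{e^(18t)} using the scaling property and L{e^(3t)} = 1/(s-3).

Using L{f(at)} = (1/a)F(s/a) with a=6 and f(t) = e^(3t): L{e^(18t)} = (1/6) · 1/((s/6)-3) = (1/6) · 6/(s-18) = 1/(s-18)

Final answer: 1/(s-18)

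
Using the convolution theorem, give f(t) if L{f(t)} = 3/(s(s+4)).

3/(s(s+4)) = (3/s)·(1/(s+4)) = L{3}·L{e^(-4t)}. By convolution, f(t) = 3*e^(-4t) = ∫₀ᵗ 3·e^(-4τ) dτ = 3·(1 - e^(-4t))/4

Final answer: 3·(1 - e^(-4t))/4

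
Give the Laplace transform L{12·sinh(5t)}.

L{sinh(ωt)} = ω/(s² - ω²), so L{sinh(5t)} = 5/(s² - 25). Then L{12·sinh(5t)} = 12·5/(s² - 25) = 60/(s² - 25)

Final answer: 60/(s² - 25)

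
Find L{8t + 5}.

L{8t + 5} = 8·L{t} + 5·L{1} = 8/s² + 5/s

Final answer: 8/s² + 5/s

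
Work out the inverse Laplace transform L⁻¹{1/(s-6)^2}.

L⁻¹{n!/(s-a)^(n+1)} = t^n·e^(at), so L⁻¹{1/(s-6)^2} = t·e^(6t)

Final answer: t·e^(6t)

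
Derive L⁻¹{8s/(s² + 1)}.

This is the form c·s/(s² + a²) with a = 1, c = 8. L⁻¹ = 8·cos(t)

Final answer: 8·cos(t)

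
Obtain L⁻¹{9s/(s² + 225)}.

This is the form c·s/(s² + a²) with a = 15, c = 9. L⁻¹ = 9·cos(15t)

Final answer: 9·cos(15t)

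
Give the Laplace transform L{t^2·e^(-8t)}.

L{t^n·e^(at)} = n!/(s-a)^(n+1), so L{t^2·e^(-8t)} = 2/(s+8)^3

Final answer: 2/(s+8)^3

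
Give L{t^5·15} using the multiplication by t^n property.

L{15} = 15/s. d^1/ds^1[1/s] = -1/s². d^2/ds^2[1/s] = 2/s^3. d^3/ds^3[1/s] = -6/s^4. d^4/ds^4[1/s] = 24/s^5. d^5/ds^5[1/s] = -120/s^6. So L{t^5} = (-1)^{5}·-120/s^6 = 120/s^6. Then L{t^5·15} = 15·120/s^6 = 1800/s^6

Final answer: 1800/s^6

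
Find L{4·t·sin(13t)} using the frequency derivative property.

L{sin(13t)} = 13/(s² + 169). By L{t·f(t)} = -F'(s): -d/ds[13/(s² + 169)] = -(13)·(-2s)/(s² + 169)² = 26s/(s² + 169)². Then L{4·t·sin(13t)} = 4·26s/(s² + 169)² = 104s/(s² + 169)²

Final answer: 104s/(s² + 169)²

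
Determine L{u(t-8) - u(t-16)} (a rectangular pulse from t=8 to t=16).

L{u(t-a)} = e^(-as)/s. L{u(t-8) - u(t-16)} = (e^(-8s) - e^(-16s))/s

Final answer: (e^(-8s) - e^(-16s))/s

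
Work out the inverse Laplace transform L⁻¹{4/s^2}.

L⁻¹{n!/s^(n+1)} = t^n with n=1. So L⁻¹{1/s^2} = t, and L⁻¹{4/s^2} = (4/1)·t = 4·t

Final answer: 4·t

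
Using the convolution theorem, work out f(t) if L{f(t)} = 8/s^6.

8/s^6 = (8/s)·(1/s^5) = L{8}·L{t^4/24}. By convolution, f(t) = 8*t^4/24 = ∫₀ᵗ 8·τ^4/24 dτ = 8·t^5/120

Final answer: 8·t^5/120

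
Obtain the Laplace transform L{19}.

L{19} = 19 · L{1} = 19/s

Final answer: 19/s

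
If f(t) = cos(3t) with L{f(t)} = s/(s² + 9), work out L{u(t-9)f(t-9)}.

Time shift theorem: L{u(t-a)f(t-a)} = e^(-as)F(s). Here a=9, F(s) = s/(s² + 9), so L{u(t-9)f(t-9)} = e^(-9s)·s/(s² + 9)

Final answer: e^(-9s)·s/(s² + 9)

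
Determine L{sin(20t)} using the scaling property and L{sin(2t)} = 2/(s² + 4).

Using L{f(at)} = (1/a)F(s/a) with a=10: L{sin(20t)} = (1/10) · 2/((s/10)² + 4) = (1/10) · 2·100/(s² + 400) = 20/(s² + 400)

Final answer: 20/(s² + 400)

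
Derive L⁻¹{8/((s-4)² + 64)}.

Form: b/((s-a)² + b²) → e^(at)sin(bt). With a=4, b=8

Final answer: e^(4t)·sin(8t)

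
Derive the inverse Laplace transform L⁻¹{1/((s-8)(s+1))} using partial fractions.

Decompose: A/(s-8) + B/(s+1). A = 1/9, B = -1/9. f(t) = (e^(8t) - e^(-t))/9

Final answer: (e^(8t) - e^(-t))/9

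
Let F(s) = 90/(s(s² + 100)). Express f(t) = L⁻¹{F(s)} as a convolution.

90/(s(s² + 100)) = (1/s)·(90/(s² + 100)) = L{1}·L{9·sin(10t)}. So f(t) = 1*(9·sin(10t)) = ∫₀ᵗ 9·sin(10τ) dτ

Final answer: ∫₀ᵗ 9·sin(10τ) dτ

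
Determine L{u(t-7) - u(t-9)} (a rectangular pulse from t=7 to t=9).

L{u(t-a)} = e^(-as)/s. L{u(t-7) - u(t-9)} = (e^(-7s) - e^(-9s))/s

Final answer: (e^(-7s) - e^(-9s))/s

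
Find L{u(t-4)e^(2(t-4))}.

u(t-a)f(t-a) with f(t)=e^(2t). L{e^(2t)} = 1/(s-2). By time shift: e^(-4s)/(s-2)

Final answer: e^(-4s)/(s-2)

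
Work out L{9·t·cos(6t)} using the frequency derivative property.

L{cos(6t)} = s/(s² + 36). Derivative: d/ds[s/(s² + 36)] = [(s² + 36) - s·2s]/(s² + 36)² = (36 - s²)/(s² + 36)². So L{t·cos(6t)} = -F'(s) = (s² - 36)/(s² + 36)². Then L{9·t·cos(6t)} = 9·(s² - 36)/(s² + 36)²

Final answer: 9·(s² - 36)/(s² + 36)²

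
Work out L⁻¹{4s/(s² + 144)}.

This is the form c·s/(s² + a²) with a = 12, c = 4. L⁻¹ = 4·cos(12t)

Final answer: 4·cos(12t)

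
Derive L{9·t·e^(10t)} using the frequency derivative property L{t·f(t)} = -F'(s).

L{e^(10t)} = 1/(s-10). By frequency derivative: L{t·e^(10t)} = -d/ds[1/(s-10)] = -(-1)/(s-10)² = 1/(s-10)². Then L{9·t·e^(10t)} = 9·1/(s-10)² = 9/(s-10)²

Final answer: 9/(s-10)²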